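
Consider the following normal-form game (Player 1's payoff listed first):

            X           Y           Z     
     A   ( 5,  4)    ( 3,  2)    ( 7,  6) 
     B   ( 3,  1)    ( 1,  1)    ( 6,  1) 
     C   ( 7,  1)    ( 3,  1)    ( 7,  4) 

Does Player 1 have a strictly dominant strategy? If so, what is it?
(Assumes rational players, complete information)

No strictly dominant strategy exists for Player 1

Work:
A strategy strictly dominates another if it gives a strictly higher payoff against every opponent action. Compare each pair of P1's strategies column-by-column:
  A vs B: [5 vs 3, 3 vs 1, 7 vs 6] → A strictly dominates B
  A vs C: [5 vs 7, 3 vs 3, 7 vs 7] → A does not strictly dominate C (column X: 5 ≤ 7)
  B vs A: [3 vs 5, 1 vs 3, 6 vs 7] → B does not strictly dominate A (column X: 3 ≤ 5)
  B vs C: [3 vs 7, 1 vs 3, 6 vs 7] → B does not strictly dominate C (column X: 3 ≤ 7)
  C vs A: [7 vs 5, 3 vs 3, 7 vs 7] → C does not strictly dominate A (column Y: 3 ≤ 3)
  C vs B: [7 vs 3, 3 vs 1, 7 vs 6] → C strictly dominates B
No single strategy strictly dominates all others → no strictly dominant strategy.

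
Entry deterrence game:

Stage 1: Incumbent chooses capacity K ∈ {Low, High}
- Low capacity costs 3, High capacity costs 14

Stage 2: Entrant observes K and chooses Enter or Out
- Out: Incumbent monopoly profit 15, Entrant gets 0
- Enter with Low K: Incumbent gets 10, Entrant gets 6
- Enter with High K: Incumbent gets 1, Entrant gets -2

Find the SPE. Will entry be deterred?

SPE: (Low, Enter|Low, Out|High); Entry not deterred. Incumbent net profit = 7, Entrant gets 6

Work:
After Low K: Entrant enters (6 > 0)
After High K: Entrant stays out (-2 < 0)
Incumbent: Low → 10−3=7, High → 15−14=1
Incumbent chooses Low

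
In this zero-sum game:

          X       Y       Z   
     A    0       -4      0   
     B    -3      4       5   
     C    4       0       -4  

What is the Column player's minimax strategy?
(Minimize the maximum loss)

Column should play X or Y (all achieve the minimum), value = 4

Work:
Column player minimizes Row's maximum payoff:
Column X: max payoff to Row = 4
Column Y: max payoff to Row = 4
Column Z: max payoff to Row = 5
Minimum is 4, achieved by columns X, Y (tied).
Each of X or Y is a minimax strategy.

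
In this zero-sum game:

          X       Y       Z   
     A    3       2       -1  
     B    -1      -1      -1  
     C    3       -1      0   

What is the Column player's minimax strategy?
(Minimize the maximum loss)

Column should play Z, value = 0

Work:
Column player minimizes Row's maximum payoff:
Column X: max payoff to Row = 3
Column Y: max payoff to Row = 2
Column Z: max payoff to Row = 0
Minimum is 0, achieved by column Z.
Minimax strategy: Z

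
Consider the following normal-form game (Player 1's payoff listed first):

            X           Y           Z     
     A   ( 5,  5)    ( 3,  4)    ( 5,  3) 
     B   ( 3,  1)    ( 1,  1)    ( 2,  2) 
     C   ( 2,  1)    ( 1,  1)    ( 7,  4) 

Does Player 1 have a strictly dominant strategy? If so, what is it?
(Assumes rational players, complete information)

No strictly dominant strategy exists for Player 1

Work:
A strategy strictly dominates another if it gives a strictly higher payoff against every opponent action. Compare each pair of P1's strategies column-by-column:
  A vs B: [5 vs 3, 3 vs 1, 5 vs 2] → A strictly dominates B
  A vs C: [5 vs 2, 3 vs 1, 5 vs 7] → A does not strictly dominate C (column Z: 5 ≤ 7)
  B vs A: [3 vs 5, 1 vs 3, 2 vs 5] → B does not strictly dominate A (column X: 3 ≤ 5)
  B vs C: [3 vs 2, 1 vs 1, 2 vs 7] → B does not strictly dominate C (column Y: 1 ≤ 1)
  C vs A: [2 vs 5, 1 vs 3, 7 vs 5] → C does not strictly dominate A (column X: 2 ≤ 5)
  C vs B: [2 vs 3, 1 vs 1, 7 vs 2] → C does not strictly dominate B (column X: 2 ≤ 3)
No single strategy strictly dominates all others → no strictly dominant strategy.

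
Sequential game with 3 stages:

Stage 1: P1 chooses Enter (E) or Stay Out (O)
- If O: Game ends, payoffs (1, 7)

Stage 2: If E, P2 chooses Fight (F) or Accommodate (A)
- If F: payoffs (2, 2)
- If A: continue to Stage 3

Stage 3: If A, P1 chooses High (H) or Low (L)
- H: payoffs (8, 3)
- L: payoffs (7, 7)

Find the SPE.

SPE: (E, A, H); Outcome (8, 3)

Work:
Stage 3: P1 chooses H (8 vs 7)
Stage 2: P2: F->2, A->3 (anticipating H). Choose A
Stage 1: P1: O->1, E->8 (anticipating A, H). Choose E
SPE path: E -> A -> H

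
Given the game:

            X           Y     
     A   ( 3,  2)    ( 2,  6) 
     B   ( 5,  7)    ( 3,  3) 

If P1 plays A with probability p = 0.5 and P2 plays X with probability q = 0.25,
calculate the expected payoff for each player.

E[P1] = 2.875, E[P2] = 4.5

Work:
E[P1] = p·q·π₁(A,X) + p·(1-q)·π₁(A,Y) + (1-p)·q·π₁(B,X) + (1-p)·(1-q)·π₁(B,Y)
= 0.5·0.25·3 + 0.5·0.75·2 + 0.5·0.25·5 + 0.5·0.75·3
= 2.875

E[P2] = 4.5 (similar calculation)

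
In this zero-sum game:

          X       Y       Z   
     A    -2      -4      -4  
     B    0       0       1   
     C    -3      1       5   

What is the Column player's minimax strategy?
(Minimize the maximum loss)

Column should play X, value = 0

Work:
Column player minimizes Row's maximum payoff:
Column X: max payoff to Row = 0
Column Y: max payoff to Row = 1
Column Z: max payoff to Row = 5
Minimum is 0, achieved by column X.
Minimax strategy: X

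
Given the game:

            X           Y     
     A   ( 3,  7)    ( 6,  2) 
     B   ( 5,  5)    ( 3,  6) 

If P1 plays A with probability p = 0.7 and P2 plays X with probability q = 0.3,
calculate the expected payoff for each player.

E[P1] = 4.65, E[P2] = 4.16

Work:
E[P1] = p·q·π₁(A,X) + p·(1-q)·π₁(A,Y) + (1-p)·q·π₁(B,X) + (1-p)·(1-q)·π₁(B,Y)
= 0.7·0.3·3 + 0.7·0.7·6 + 0.3·0.3·5 + 0.3·0.7·3
= 4.65

E[P2] = 4.16 (similar calculation)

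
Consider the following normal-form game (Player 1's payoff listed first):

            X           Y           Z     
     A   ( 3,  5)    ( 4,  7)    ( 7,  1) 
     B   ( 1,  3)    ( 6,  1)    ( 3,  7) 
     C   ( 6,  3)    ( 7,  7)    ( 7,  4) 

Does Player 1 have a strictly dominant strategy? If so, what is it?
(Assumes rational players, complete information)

No strictly dominant strategy exists for Player 1

Work:
A strategy strictly dominates another if it gives a strictly higher payoff against every opponent action. Compare each pair of P1's strategies column-by-column:
  A vs B: [3 vs 1, 4 vs 6, 7 vs 3] → A does not strictly dominate B (column Y: 4 ≤ 6)
  A vs C: [3 vs 6, 4 vs 7, 7 vs 7] → A does not strictly dominate C (column X: 3 ≤ 6)
  B vs A: [1 vs 3, 6 vs 4, 3 vs 7] → B does not strictly dominate A (column X: 1 ≤ 3)
  B vs C: [1 vs 6, 6 vs 7, 3 vs 7] → B does not strictly dominate C (column X: 1 ≤ 6)
  C vs A: [6 vs 3, 7 vs 4, 7 vs 7] → C does not strictly dominate A (column Z: 7 ≤ 7)
  C vs B: [6 vs 1, 7 vs 6, 7 vs 3] → C strictly dominates B
No single strategy strictly dominates all others → no strictly dominant strategy.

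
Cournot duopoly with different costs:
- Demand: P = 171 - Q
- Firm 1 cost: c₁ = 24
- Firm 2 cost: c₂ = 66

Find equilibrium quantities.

q₁* = 63.0, q₂* = 21.0

Work:
Reaction: q₁ = (171 - 24 - q₂)/2
Reaction: q₂ = (171 - 66 - q₁)/2
Solve simultaneously:
q₁* = (171 - 2×24 + 66)/3 = 63.0
q₂* = (171 - 2×66 + 24)/3 = 21.0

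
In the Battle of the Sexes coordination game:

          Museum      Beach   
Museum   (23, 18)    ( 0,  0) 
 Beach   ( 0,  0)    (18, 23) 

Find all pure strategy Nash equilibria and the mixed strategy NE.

Pure NE: (Museum, Museum) and (Beach, Beach); Mixed NE: p = 0.561, q = 0.439

Work:
Check pure NE:
(Museum, Museum): (23, 18) - no unilateral deviation beneficial
(Beach, Beach): (18, 23) - no unilateral deviation beneficial
Mixed NE: P1 plays Museum with p = 0.561, P2 plays Museum with q = 0.439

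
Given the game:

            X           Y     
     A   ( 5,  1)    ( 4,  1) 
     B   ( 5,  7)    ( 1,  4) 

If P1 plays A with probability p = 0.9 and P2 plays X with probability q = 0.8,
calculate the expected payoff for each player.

E[P1] = 4.74, E[P2] = 1.54

Work:
E[P1] = p·q·π₁(A,X) + p·(1-q)·π₁(A,Y) + (1-p)·q·π₁(B,X) + (1-p)·(1-q)·π₁(B,Y)
= 0.9·0.8·5 + 0.9·0.2·4 + 0.1·0.8·5 + 0.1·0.2·1
= 4.74

E[P2] = 1.54 (similar calculation)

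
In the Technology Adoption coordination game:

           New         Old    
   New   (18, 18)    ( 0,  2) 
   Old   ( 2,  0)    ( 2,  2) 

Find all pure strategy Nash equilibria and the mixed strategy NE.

Pure NE: (New, New) and (Old, Old); Mixed NE: p = 0.1111, q = 0.1111

Work:
Check pure NE:
(New, New): (18, 18) - no unilateral deviation beneficial
(Old, Old): (2, 2) - no unilateral deviation beneficial
Mixed NE: P1 plays New with p = 0.1111, P2 plays New with q = 0.1111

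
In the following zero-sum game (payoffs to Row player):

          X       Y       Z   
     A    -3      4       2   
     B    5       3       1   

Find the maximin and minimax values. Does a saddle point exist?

Maximin = 1, Minimax = 2, Saddle: False

Work:
Row minimums: [-3, 1] → maximin = 1
Column maximums: [5, 4, 2] → minimax = 2
No saddle point (maximin ≠ minimax). Mixed strategy needed.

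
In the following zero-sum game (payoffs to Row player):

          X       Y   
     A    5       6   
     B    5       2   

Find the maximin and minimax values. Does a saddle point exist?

Maximin = 5, Minimax = 5, Saddle: True

Work:
Row minimums: [5, 2] → maximin = 5
Column maximums: [5, 6] → minimax = 5
Saddle point exists! Game value = 5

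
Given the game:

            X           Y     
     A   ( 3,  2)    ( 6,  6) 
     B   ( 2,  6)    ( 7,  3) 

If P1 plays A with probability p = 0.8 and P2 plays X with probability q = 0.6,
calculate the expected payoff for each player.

E[P1] = 4.16, E[P2] = 3.84

Work:
E[P1] = p·q·π₁(A,X) + p·(1-q)·π₁(A,Y) + (1-p)·q·π₁(B,X) + (1-p)·(1-q)·π₁(B,Y)
= 0.8·0.6·3 + 0.8·0.4·6 + 0.2·0.6·2 + 0.2·0.4·7
= 4.16

E[P2] = 3.84 (similar calculation)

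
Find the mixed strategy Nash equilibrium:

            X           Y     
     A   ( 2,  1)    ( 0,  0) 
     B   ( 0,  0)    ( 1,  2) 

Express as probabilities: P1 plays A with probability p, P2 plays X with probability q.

p = 0.6667, q = 0.3333

Work:
Find probabilities that make opponent indifferent:
P2 chooses q to make P1 indifferent between A and B
P1 chooses p to make P2 indifferent between X and Y
Mixed NE: P1 plays (A: 0.6667, B: 0.3333), P2 plays (X: 0.3333, Y: 0.6667)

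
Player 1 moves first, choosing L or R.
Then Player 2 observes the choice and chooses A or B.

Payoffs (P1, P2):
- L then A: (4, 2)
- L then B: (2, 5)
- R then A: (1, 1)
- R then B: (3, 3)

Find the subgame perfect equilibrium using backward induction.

P1 plays R, P2 plays B after L and B after R; Payoff (3, 3)

Work:
Backward induction:
After L: P2 chooses B → P1 gets 2
After R: P2 chooses B → P1 gets 3
P1 chooses R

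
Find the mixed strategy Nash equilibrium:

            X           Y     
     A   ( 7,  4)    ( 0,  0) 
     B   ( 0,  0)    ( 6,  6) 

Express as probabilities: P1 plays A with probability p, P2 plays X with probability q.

p = 0.6, q = 0.4615

Work:
Find probabilities that make opponent indifferent:
P2 chooses q to make P1 indifferent between A and B
P1 chooses p to make P2 indifferent between X and Y
Mixed NE: P1 plays (A: 0.6, B: 0.4), P2 plays (X: 0.4615, Y: 0.5385)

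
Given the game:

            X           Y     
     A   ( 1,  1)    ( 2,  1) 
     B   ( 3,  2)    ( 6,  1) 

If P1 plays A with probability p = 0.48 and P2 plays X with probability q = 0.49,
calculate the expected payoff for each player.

E[P1] = 3.0804, E[P2] = 1.2548

Work:
E[P1] = p·q·π₁(A,X) + p·(1-q)·π₁(A,Y) + (1-p)·q·π₁(B,X) + (1-p)·(1-q)·π₁(B,Y)
= 0.48·0.49·1 + 0.48·0.51·2 + 0.52·0.49·3 + 0.52·0.51·6
= 3.0804

E[P2] = 1.2548 (similar calculation)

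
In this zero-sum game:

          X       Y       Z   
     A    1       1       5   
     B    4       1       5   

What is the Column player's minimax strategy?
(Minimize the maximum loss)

Column should play Y, value = 1

Work:
Column player minimizes Row's maximum payoff:
Column X: max payoff to Row = 4
Column Y: max payoff to Row = 1
Column Z: max payoff to Row = 5
Minimum is 1, achieved by column Y.
Minimax strategy: Y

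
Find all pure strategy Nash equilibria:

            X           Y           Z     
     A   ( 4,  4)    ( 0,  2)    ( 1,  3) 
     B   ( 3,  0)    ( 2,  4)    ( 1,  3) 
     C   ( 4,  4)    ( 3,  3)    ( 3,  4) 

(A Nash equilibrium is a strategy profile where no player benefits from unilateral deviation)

Nash equilibrium: (A, X), (C, X), (C, Z)

Work:
Best responses:
  P1 vs X: payoffs [4, 3, 4] → best response A/C (payoff 4)
  P1 vs Y: payoffs [0, 2, 3] → best response C (payoff 3)
  P1 vs Z: payoffs [1, 1, 3] → best response C (payoff 3)
  P2 vs A: payoffs [4, 2, 3] → best response X (payoff 4)
  P2 vs B: payoffs [0, 4, 3] → best response Y (payoff 4)
  P2 vs C: payoffs [4, 3, 4] → best response X/Z (payoff 4)
Mutual best responses: (A,X), (C,X), (C,Z) → Nash equilibria.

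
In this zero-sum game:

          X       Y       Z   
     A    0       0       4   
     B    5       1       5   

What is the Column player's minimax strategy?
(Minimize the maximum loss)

Column should play Y, value = 1

Work:
Column player minimizes Row's maximum payoff:
Column X: max payoff to Row = 5
Column Y: max payoff to Row = 1
Column Z: max payoff to Row = 5
Minimum is 1, achieved by column Y.
Minimax strategy: Y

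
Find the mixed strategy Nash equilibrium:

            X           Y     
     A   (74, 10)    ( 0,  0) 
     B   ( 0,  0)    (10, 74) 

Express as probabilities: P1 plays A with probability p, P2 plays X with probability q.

p = 0.881, q = 0.119

Work:
Find probabilities that make opponent indifferent:
P2 chooses q to make P1 indifferent between A and B
P1 chooses p to make P2 indifferent between X and Y
Mixed NE: P1 plays (A: 0.881, B: 0.119), P2 plays (X: 0.119, Y: 0.881)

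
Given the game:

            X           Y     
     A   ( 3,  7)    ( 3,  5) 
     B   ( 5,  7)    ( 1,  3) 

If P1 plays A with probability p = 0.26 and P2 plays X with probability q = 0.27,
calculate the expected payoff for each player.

E[P1] = 2.3192, E[P2] = 4.4596

Work:
E[P1] = p·q·π₁(A,X) + p·(1-q)·π₁(A,Y) + (1-p)·q·π₁(B,X) + (1-p)·(1-q)·π₁(B,Y)
= 0.26·0.27·3 + 0.26·0.73·3 + 0.74·0.27·5 + 0.74·0.73·1
= 2.3192

E[P2] = 4.4596 (similar calculation)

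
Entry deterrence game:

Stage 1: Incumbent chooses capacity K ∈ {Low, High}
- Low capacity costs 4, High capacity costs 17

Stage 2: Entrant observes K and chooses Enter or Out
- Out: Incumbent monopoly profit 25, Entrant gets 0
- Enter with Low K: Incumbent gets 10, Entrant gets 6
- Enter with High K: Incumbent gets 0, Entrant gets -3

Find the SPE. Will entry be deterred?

SPE: (High, Enter|Low, Out|High); Entry deterred. Incumbent net profit = 8

Work:
After Low K: Entrant enters (6 > 0)
After High K: Entrant stays out (-3 < 0)
Incumbent: Low → 10−4=6, High → 25−17=8
Incumbent chooses High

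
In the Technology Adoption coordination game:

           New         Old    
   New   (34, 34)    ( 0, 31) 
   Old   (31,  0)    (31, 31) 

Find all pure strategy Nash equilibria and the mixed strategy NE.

Pure NE: (New, New) and (Old, Old); Mixed NE: p = 0.9118, q = 0.9118

Work:
Check pure NE:
(New, New): (34, 34) - no unilateral deviation beneficial
(Old, Old): (31, 31) - no unilateral deviation beneficial
Mixed NE: P1 plays New with p = 0.9118, P2 plays New with q = 0.9118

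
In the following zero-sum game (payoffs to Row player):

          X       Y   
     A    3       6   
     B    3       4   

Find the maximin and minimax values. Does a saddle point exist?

Maximin = 3, Minimax = 3, Saddle: True

Work:
Row minimums: [3, 3] → maximin = 3
Column maximums: [3, 6] → minimax = 3
Saddle point exists! Game value = 3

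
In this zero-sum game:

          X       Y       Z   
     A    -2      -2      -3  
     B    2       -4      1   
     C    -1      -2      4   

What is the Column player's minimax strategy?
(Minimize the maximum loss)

Column should play Y, value = -2

Work:
Column player minimizes Row's maximum payoff:
Column X: max payoff to Row = 2
Column Y: max payoff to Row = -2
Column Z: max payoff to Row = 4
Minimum is -2, achieved by column Y.
Minimax strategy: Y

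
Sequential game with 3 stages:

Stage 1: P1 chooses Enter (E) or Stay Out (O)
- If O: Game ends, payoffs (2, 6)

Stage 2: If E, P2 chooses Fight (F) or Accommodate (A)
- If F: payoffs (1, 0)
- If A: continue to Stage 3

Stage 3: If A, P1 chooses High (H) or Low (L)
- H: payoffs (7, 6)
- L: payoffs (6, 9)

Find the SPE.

SPE: (E, A, H); Outcome (7, 6)

Work:
Stage 3: P1 chooses H (7 vs 6)
Stage 2: P2: F->0, A->6 (anticipating H). Choose A
Stage 1: P1: O->2, E->7 (anticipating A, H). Choose E
SPE path: E -> A -> H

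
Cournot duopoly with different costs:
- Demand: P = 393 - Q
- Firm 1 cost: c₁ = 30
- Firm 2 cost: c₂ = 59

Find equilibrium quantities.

q₁* = 130.67, q₂* = 101.67

Work:
Reaction: q₁ = (393 - 30 - q₂)/2
Reaction: q₂ = (393 - 59 - q₁)/2
Solve simultaneously:
q₁* = (393 - 2×30 + 59)/3 = 130.67
q₂* = (393 - 2×59 + 30)/3 = 101.67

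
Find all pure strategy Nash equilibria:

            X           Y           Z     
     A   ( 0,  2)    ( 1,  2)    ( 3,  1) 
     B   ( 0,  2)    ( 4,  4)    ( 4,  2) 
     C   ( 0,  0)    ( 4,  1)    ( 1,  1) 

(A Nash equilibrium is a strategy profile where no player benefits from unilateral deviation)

Nash equilibrium: (A, X), (B, Y), (C, Y)

Work:
Best responses:
  P1 vs X: payoffs [0, 0, 0] → best response A/B/C (payoff 0)
  P1 vs Y: payoffs [1, 4, 4] → best response B/C (payoff 4)
  P1 vs Z: payoffs [3, 4, 1] → best response B (payoff 4)
  P2 vs A: payoffs [2, 2, 1] → best response X/Y (payoff 2)
  P2 vs B: payoffs [2, 4, 2] → best response Y (payoff 4)
  P2 vs C: payoffs [0, 1, 1] → best response Y/Z (payoff 1)
Mutual best responses: (A,X), (B,Y), (C,Y) → Nash equilibria.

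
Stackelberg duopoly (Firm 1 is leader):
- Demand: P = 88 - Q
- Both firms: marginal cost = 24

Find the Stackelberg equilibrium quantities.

q₁* (leader) = 32.0, q₂* (follower) = 16.0

Work:
Follower's reaction: q₂ = (a - c - q₁)/2
Leader substitutes: π₁ = q₁·(a - q₁ - (a-c-q₁)/2 - c)
FOC: q₁* = (88 - 24)/2 = 32.00
Then: q₂* = (88 - 24 - 32.0)/2 = 16.00
Leader has first-mover advantage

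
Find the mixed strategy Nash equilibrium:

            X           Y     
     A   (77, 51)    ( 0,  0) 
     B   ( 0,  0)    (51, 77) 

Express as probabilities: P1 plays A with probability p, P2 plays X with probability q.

p = 0.6016, q = 0.3984

Work:
Find probabilities that make opponent indifferent:
P2 chooses q to make P1 indifferent between A and B
P1 chooses p to make P2 indifferent between X and Y
Mixed NE: P1 plays (A: 0.6016, B: 0.3984), P2 plays (X: 0.3984, Y: 0.6016)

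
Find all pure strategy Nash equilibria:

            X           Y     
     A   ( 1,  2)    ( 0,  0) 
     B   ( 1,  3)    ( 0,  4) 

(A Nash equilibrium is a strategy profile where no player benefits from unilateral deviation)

Nash equilibrium: (A, X), (B, Y)

Work:
Best responses:
  P1 vs X: payoffs [1, 1] → best response A/B (payoff 1)
  P1 vs Y: payoffs [0, 0] → best response A/B (payoff 0)
  P2 vs A: payoffs [2, 0] → best response X (payoff 2)
  P2 vs B: payoffs [3, 4] → best response Y (payoff 4)
Mutual best responses: (A,X), (B,Y) → Nash equilibria.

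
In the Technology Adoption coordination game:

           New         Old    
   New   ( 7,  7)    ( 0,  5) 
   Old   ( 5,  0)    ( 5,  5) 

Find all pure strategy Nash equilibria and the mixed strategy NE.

Pure NE: (New, New) and (Old, Old); Mixed NE: p = 0.7143, q = 0.7143

Work:
Check pure NE:
(New, New): (7, 7) - no unilateral deviation beneficial
(Old, Old): (5, 5) - no unilateral deviation beneficial
Mixed NE: P1 plays New with p = 0.7143, P2 plays New with q = 0.7143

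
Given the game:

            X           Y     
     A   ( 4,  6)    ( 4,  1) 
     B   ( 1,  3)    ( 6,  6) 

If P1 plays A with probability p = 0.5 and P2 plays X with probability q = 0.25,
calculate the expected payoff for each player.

E[P1] = 4.375, E[P2] = 3.75

Work:
E[P1] = p·q·π₁(A,X) + p·(1-q)·π₁(A,Y) + (1-p)·q·π₁(B,X) + (1-p)·(1-q)·π₁(B,Y)
= 0.5·0.25·4 + 0.5·0.75·4 + 0.5·0.25·1 + 0.5·0.75·6
= 4.375

E[P2] = 3.75 (similar calculation)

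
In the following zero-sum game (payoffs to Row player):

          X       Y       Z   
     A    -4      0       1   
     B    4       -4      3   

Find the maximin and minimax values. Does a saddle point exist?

Maximin = -4, Minimax = 0, Saddle: False

Work:
Row minimums: [-4, -4] → maximin = -4
Column maximums: [4, 0, 3] → minimax = 0
No saddle point (maximin ≠ minimax). Mixed strategy needed.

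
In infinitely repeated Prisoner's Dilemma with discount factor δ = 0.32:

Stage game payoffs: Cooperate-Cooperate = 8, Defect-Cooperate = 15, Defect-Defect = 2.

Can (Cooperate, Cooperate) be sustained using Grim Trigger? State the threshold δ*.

δ* = 0.5385; since δ = 0.32 < 0.5385, cooperation cannot be sustained

Work:
For Grim Trigger:
Cooperate forever: 8/(1-δ)
Defect then punished: 15 + 2·δ/(1-δ)
Need: 8/(1-δ) ≥ 15 + 2·δ/(1-δ)
Solving: δ ≥ (T-R)/(T-P) = (15-8)/(15-2) = 0.5385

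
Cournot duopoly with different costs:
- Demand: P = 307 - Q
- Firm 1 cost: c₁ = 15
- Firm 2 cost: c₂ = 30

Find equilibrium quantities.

q₁* = 102.33, q₂* = 87.33

Work:
Reaction: q₁ = (307 - 15 - q₂)/2
Reaction: q₂ = (307 - 30 - q₁)/2
Solve simultaneously:
q₁* = (307 - 2×15 + 30)/3 = 102.33
q₂* = (307 - 2×30 + 15)/3 = 87.33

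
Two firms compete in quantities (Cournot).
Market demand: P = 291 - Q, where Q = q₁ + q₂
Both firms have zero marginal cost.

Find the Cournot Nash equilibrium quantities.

q₁* = q₂* = 97.0; P* = 97.0

Work:
Profit: π_i = P·q_i = (a - q_i - q_j)·q_i
FOC: ∂π_i/∂q_i = a - 2q_i - q_j = 0
Reaction function: q_i = (291 - q_j)/2
Symmetry: q* = 291/3 = 97.0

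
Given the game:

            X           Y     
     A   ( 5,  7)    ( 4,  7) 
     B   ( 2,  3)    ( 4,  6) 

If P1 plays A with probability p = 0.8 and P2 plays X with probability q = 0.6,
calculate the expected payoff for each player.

E[P1] = 4.24, E[P2] = 6.44

Work:
E[P1] = p·q·π₁(A,X) + p·(1-q)·π₁(A,Y) + (1-p)·q·π₁(B,X) + (1-p)·(1-q)·π₁(B,Y)
= 0.8·0.6·5 + 0.8·0.4·4 + 0.2·0.6·2 + 0.2·0.4·4
= 4.24

E[P2] = 6.44 (similar calculation)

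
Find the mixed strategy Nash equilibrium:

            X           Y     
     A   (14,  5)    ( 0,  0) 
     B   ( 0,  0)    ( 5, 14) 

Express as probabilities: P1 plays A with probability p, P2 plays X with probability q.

p = 0.7368, q = 0.2632

Work:
Find probabilities that make opponent indifferent:
P2 chooses q to make P1 indifferent between A and B
P1 chooses p to make P2 indifferent between X and Y
Mixed NE: P1 plays (A: 0.7368, B: 0.2632), P2 plays (X: 0.2632, Y: 0.7368)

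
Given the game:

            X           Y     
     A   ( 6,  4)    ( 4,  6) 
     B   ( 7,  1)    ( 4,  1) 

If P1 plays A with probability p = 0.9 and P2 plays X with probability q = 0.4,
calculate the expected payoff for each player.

E[P1] = 4.84, E[P2] = 4.78

Work:
E[P1] = p·q·π₁(A,X) + p·(1-q)·π₁(A,Y) + (1-p)·q·π₁(B,X) + (1-p)·(1-q)·π₁(B,Y)
= 0.9·0.4·6 + 0.9·0.6·4 + 0.1·0.4·7 + 0.1·0.6·4
= 4.84

E[P2] = 4.78 (similar calculation)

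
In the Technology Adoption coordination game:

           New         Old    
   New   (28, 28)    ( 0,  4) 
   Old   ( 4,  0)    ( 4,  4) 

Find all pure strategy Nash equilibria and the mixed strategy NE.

Pure NE: (New, New) and (Old, Old); Mixed NE: p = 0.1429, q = 0.1429

Work:
Check pure NE:
(New, New): (28, 28) - no unilateral deviation beneficial
(Old, Old): (4, 4) - no unilateral deviation beneficial
Mixed NE: P1 plays New with p = 0.1429, P2 plays New with q = 0.1429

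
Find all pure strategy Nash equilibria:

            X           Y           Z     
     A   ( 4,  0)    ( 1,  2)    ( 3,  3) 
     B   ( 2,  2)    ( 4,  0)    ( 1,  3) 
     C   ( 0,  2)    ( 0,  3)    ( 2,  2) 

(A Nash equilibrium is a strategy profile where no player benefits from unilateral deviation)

Nash equilibrium: (A, Z)

Work:
Best responses:
  P1 vs X: payoffs [4, 2, 0] → best response A (payoff 4)
  P1 vs Y: payoffs [1, 4, 0] → best response B (payoff 4)
  P1 vs Z: payoffs [3, 1, 2] → best response A (payoff 3)
  P2 vs A: payoffs [0, 2, 3] → best response Z (payoff 3)
  P2 vs B: payoffs [2, 0, 3] → best response Z (payoff 3)
  P2 vs C: payoffs [2, 3, 2] → best response Y (payoff 3)
Mutual best responses: (A,Z) → Nash equilibria.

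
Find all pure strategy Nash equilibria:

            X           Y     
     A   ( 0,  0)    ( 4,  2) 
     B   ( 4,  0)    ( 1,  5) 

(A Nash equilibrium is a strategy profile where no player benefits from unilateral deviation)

Nash equilibrium: (A, Y)

Work:
Best responses:
  P1 vs X: payoffs [0, 4] → best response B (payoff 4)
  P1 vs Y: payoffs [4, 1] → best response A (payoff 4)
  P2 vs A: payoffs [0, 2] → best response Y (payoff 2)
  P2 vs B: payoffs [0, 5] → best response Y (payoff 5)
Mutual best responses: (A,Y) → Nash equilibria.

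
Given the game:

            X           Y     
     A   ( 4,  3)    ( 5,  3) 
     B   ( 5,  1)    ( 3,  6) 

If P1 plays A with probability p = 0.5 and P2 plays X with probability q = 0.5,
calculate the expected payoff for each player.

E[P1] = 4.25, E[P2] = 3.25

Work:
E[P1] = p·q·π₁(A,X) + p·(1-q)·π₁(A,Y) + (1-p)·q·π₁(B,X) + (1-p)·(1-q)·π₁(B,Y)
= 0.5·0.5·4 + 0.5·0.5·5 + 0.5·0.5·5 + 0.5·0.5·3
= 4.25

E[P2] = 3.25 (similar calculation)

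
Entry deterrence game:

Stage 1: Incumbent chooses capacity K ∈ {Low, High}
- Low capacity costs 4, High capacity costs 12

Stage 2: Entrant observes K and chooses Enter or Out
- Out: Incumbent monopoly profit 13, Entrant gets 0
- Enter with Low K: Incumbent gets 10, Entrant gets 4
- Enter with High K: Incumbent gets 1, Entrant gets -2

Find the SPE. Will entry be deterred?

SPE: (Low, Enter|Low, Out|High); Entry not deterred. Incumbent net profit = 6, Entrant gets 4

Work:
After Low K: Entrant enters (4 > 0)
After High K: Entrant stays out (-2 < 0)
Incumbent: Low → 10−4=6, High → 13−12=1
Incumbent chooses Low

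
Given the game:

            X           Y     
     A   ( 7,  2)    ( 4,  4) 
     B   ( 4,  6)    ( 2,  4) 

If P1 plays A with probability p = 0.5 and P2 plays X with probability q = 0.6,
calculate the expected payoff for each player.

E[P1] = 4.5, E[P2] = 4.0

Work:
E[P1] = p·q·π₁(A,X) + p·(1-q)·π₁(A,Y) + (1-p)·q·π₁(B,X) + (1-p)·(1-q)·π₁(B,Y)
= 0.5·0.6·7 + 0.5·0.4·4 + 0.5·0.6·4 + 0.5·0.4·2
= 4.5

E[P2] = 4.0 (similar calculation)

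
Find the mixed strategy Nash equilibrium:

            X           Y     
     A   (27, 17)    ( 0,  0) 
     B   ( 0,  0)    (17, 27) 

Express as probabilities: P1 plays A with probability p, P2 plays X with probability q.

p = 0.6136, q = 0.3864

Work:
Find probabilities that make opponent indifferent:
P2 chooses q to make P1 indifferent between A and B
P1 chooses p to make P2 indifferent between X and Y
Mixed NE: P1 plays (A: 0.6136, B: 0.3864), P2 plays (X: 0.3864, Y: 0.6136)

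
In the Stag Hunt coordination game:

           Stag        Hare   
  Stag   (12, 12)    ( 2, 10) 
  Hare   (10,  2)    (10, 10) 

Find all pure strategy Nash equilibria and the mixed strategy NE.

Pure NE: (Stag, Stag) and (Hare, Hare); Mixed NE: p = 0.8, q = 0.8

Work:
Check pure NE:
(Stag, Stag): (12, 12) - no unilateral deviation beneficial
(Hare, Hare): (10, 10) - no unilateral deviation beneficial
Mixed NE: P1 plays Stag with p = 0.8, P2 plays Stag with q = 0.8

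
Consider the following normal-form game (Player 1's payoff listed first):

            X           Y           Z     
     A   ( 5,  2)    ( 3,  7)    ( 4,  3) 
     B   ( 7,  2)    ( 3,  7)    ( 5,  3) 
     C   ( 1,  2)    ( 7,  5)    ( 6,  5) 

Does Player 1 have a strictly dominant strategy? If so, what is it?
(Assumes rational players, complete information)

No strictly dominant strategy exists for Player 1

Work:
A strategy strictly dominates another if it gives a strictly higher payoff against every opponent action. Compare each pair of P1's strategies column-by-column:
  A vs B: [5 vs 7, 3 vs 3, 4 vs 5] → A does not strictly dominate B (column X: 5 ≤ 7)
  A vs C: [5 vs 1, 3 vs 7, 4 vs 6] → A does not strictly dominate C (column Y: 3 ≤ 7)
  B vs A: [7 vs 5, 3 vs 3, 5 vs 4] → B does not strictly dominate A (column Y: 3 ≤ 3)
  B vs C: [7 vs 1, 3 vs 7, 5 vs 6] → B does not strictly dominate C (column Y: 3 ≤ 7)
  C vs A: [1 vs 5, 7 vs 3, 6 vs 4] → C does not strictly dominate A (column X: 1 ≤ 5)
  C vs B: [1 vs 7, 7 vs 3, 6 vs 5] → C does not strictly dominate B (column X: 1 ≤ 7)
No single strategy strictly dominates all others → no strictly dominant strategy.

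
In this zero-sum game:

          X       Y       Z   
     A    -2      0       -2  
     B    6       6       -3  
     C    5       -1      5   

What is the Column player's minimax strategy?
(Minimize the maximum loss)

Column should play Z, value = 5

Work:
Column player minimizes Row's maximum payoff:
Column X: max payoff to Row = 6
Column Y: max payoff to Row = 6
Column Z: max payoff to Row = 5
Minimum is 5, achieved by column Z.
Minimax strategy: Z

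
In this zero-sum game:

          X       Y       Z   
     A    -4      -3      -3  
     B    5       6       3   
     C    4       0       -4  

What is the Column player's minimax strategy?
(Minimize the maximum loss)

Column should play Z, value = 3

Work:
Column player minimizes Row's maximum payoff:
Column X: max payoff to Row = 5
Column Y: max payoff to Row = 6
Column Z: max payoff to Row = 3
Minimum is 3, achieved by column Z.
Minimax strategy: Z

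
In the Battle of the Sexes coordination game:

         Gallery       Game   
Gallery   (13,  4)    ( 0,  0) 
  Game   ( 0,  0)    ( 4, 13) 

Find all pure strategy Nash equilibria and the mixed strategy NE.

Pure NE: (Gallery, Gallery) and (Game, Game); Mixed NE: p = 0.7647, q = 0.2353

Work:
Check pure NE:
(Gallery, Gallery): (13, 4) - no unilateral deviation beneficial
(Game, Game): (4, 13) - no unilateral deviation beneficial
Mixed NE: P1 plays Gallery with p = 0.7647, P2 plays Gallery with q = 0.2353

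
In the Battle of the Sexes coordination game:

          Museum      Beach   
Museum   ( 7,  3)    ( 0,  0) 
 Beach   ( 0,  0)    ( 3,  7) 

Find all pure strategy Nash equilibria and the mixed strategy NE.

Pure NE: (Museum, Museum) and (Beach, Beach); Mixed NE: p = 0.7, q = 0.3

Work:
Check pure NE:
(Museum, Museum): (7, 3) - no unilateral deviation beneficial
(Beach, Beach): (3, 7) - no unilateral deviation beneficial
Mixed NE: P1 plays Museum with p = 0.7, P2 plays Museum with q = 0.3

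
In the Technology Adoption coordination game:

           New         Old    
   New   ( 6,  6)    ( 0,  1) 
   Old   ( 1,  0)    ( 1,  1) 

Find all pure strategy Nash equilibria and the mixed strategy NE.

Pure NE: (New, New) and (Old, Old); Mixed NE: p = 0.1667, q = 0.1667

Work:
Check pure NE:
(New, New): (6, 6) - no unilateral deviation beneficial
(Old, Old): (1, 1) - no unilateral deviation beneficial
Mixed NE: P1 plays New with p = 0.1667, P2 plays New with q = 0.1667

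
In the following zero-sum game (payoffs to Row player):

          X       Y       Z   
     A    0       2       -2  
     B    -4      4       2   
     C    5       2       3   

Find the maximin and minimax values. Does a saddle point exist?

Maximin = 2, Minimax = 3, Saddle: False

Work:
Row minimums: [-2, -4, 2] → maximin = 2
Column maximums: [5, 4, 3] → minimax = 3
No saddle point (maximin ≠ minimax). Mixed strategy needed.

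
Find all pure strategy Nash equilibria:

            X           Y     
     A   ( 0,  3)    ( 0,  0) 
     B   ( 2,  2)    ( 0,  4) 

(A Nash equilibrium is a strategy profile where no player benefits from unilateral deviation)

Nash equilibrium: (B, Y)

Work:
Best responses:
  P1 vs X: payoffs [0, 2] → best response B (payoff 2)
  P1 vs Y: payoffs [0, 0] → best response A/B (payoff 0)
  P2 vs A: payoffs [3, 0] → best response X (payoff 3)
  P2 vs B: payoffs [2, 4] → best response Y (payoff 4)
Mutual best responses: (B,Y) → Nash equilibria.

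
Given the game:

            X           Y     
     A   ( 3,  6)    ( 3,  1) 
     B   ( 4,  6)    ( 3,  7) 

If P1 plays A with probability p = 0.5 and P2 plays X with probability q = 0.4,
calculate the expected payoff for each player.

E[P1] = 3.2, E[P2] = 4.8

Work:
E[P1] = p·q·π₁(A,X) + p·(1-q)·π₁(A,Y) + (1-p)·q·π₁(B,X) + (1-p)·(1-q)·π₁(B,Y)
= 0.5·0.4·3 + 0.5·0.6·3 + 0.5·0.4·4 + 0.5·0.6·3
= 3.2

E[P2] = 4.8 (similar calculation)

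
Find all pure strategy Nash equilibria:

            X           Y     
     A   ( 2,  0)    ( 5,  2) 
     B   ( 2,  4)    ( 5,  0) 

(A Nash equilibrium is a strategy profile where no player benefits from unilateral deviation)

Nash equilibrium: (A, Y), (B, X)

Work:
Best responses:
  P1 vs X: payoffs [2, 2] → best response A/B (payoff 2)
  P1 vs Y: payoffs [5, 5] → best response A/B (payoff 5)
  P2 vs A: payoffs [0, 2] → best response Y (payoff 2)
  P2 vs B: payoffs [4, 0] → best response X (payoff 4)
Mutual best responses: (A,Y), (B,X) → Nash equilibria.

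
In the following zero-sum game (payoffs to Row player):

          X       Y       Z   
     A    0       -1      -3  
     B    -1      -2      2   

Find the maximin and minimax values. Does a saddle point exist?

Maximin = -2, Minimax = -1, Saddle: False

Work:
Row minimums: [-3, -2] → maximin = -2
Column maximums: [0, -1, 2] → minimax = -1
No saddle point (maximin ≠ minimax). Mixed strategy needed.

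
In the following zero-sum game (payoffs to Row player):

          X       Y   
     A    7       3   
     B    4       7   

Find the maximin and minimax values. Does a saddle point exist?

Maximin = 4, Minimax = 7, Saddle: False

Work:
Row minimums: [3, 4] → maximin = 4
Column maximums: [7, 7] → minimax = 7
No saddle point (maximin ≠ minimax). Mixed strategy needed.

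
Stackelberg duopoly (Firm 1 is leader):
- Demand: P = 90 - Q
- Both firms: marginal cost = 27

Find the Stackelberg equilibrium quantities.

q₁* (leader) = 31.5, q₂* (follower) = 15.75

Work:
Follower's reaction: q₂ = (a - c - q₁)/2
Leader substitutes: π₁ = q₁·(a - q₁ - (a-c-q₁)/2 - c)
FOC: q₁* = (90 - 27)/2 = 31.50
Then: q₂* = (90 - 27 - 31.5)/2 = 15.75
Leader has first-mover advantage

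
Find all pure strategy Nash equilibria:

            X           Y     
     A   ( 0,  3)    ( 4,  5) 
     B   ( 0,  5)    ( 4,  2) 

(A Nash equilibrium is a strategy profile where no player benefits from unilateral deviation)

Nash equilibrium: (A, Y), (B, X)

Work:
Best responses:
  P1 vs X: payoffs [0, 0] → best response A/B (payoff 0)
  P1 vs Y: payoffs [4, 4] → best response A/B (payoff 4)
  P2 vs A: payoffs [3, 5] → best response Y (payoff 5)
  P2 vs B: payoffs [5, 2] → best response X (payoff 5)
Mutual best responses: (A,Y), (B,X) → Nash equilibria.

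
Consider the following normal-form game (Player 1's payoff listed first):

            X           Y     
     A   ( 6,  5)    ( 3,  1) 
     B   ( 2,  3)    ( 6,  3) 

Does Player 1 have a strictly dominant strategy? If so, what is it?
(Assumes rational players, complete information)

No strictly dominant strategy exists for Player 1

Work:
A strategy strictly dominates another if it gives a strictly higher payoff against every opponent action. Compare each pair of P1's strategies column-by-column:
  A vs B: [6 vs 2, 3 vs 6] → A does not strictly dominate B (column Y: 3 ≤ 6)
  B vs A: [2 vs 6, 6 vs 3] → B does not strictly dominate A (column X: 2 ≤ 6)
No single strategy strictly dominates all others → no strictly dominant strategy.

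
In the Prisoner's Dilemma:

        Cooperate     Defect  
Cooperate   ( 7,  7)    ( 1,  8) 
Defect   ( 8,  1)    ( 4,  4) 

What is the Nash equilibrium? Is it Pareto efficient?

(Defect, Defect) is NE; not Pareto efficient

Work:
Defect dominates Cooperate for both players:
If P2 cooperates: Defect (8) > Cooperate (7)
If P2 defects: Defect (4) > Cooperate (1)
NE: (Defect, Defect) with payoff (4, 4)
But (Cooperate, Cooperate) = (7, 7) Pareto dominates (4, 4)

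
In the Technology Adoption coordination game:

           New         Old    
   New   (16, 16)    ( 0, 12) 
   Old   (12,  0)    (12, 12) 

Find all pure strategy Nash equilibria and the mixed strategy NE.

Pure NE: (New, New) and (Old, Old); Mixed NE: p = 0.75, q = 0.75

Work:
Check pure NE:
(New, New): (16, 16) - no unilateral deviation beneficial
(Old, Old): (12, 12) - no unilateral deviation beneficial
Mixed NE: P1 plays New with p = 0.75, P2 plays New with q = 0.75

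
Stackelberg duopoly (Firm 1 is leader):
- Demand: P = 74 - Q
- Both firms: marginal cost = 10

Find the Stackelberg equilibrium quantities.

q₁* (leader) = 32.0, q₂* (follower) = 16.0

Work:
Follower's reaction: q₂ = (a - c - q₁)/2
Leader substitutes: π₁ = q₁·(a - q₁ - (a-c-q₁)/2 - c)
FOC: q₁* = (74 - 10)/2 = 32.00
Then: q₂* = (74 - 10 - 32.0)/2 = 16.00
Leader has first-mover advantage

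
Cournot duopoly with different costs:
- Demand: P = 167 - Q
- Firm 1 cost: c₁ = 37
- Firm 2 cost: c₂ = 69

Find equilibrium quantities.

q₁* = 54.0, q₂* = 22.0

Work:
Reaction: q₁ = (167 - 37 - q₂)/2
Reaction: q₂ = (167 - 69 - q₁)/2
Solve simultaneously:
q₁* = (167 - 2×37 + 69)/3 = 54.0
q₂* = (167 - 2×69 + 37)/3 = 22.0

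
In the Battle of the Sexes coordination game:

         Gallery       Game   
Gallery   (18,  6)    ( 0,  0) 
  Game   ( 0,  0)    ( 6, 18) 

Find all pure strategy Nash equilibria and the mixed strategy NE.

Pure NE: (Gallery, Gallery) and (Game, Game); Mixed NE: p = 0.75, q = 0.25

Work:
Check pure NE:
(Gallery, Gallery): (18, 6) - no unilateral deviation beneficial
(Game, Game): (6, 18) - no unilateral deviation beneficial
Mixed NE: P1 plays Gallery with p = 0.75, P2 plays Gallery with q = 0.25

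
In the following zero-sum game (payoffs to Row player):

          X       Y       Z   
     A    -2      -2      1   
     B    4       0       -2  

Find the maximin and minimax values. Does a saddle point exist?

Maximin = -2, Minimax = 0, Saddle: False

Work:
Row minimums: [-2, -2] → maximin = -2
Column maximums: [4, 0, 1] → minimax = 0
No saddle point (maximin ≠ minimax). Mixed strategy needed.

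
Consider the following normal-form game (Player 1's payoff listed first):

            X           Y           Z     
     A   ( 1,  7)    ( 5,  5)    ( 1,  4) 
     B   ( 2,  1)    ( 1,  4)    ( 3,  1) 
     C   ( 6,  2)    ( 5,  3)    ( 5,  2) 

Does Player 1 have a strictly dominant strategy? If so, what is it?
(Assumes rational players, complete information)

No strictly dominant strategy exists for Player 1

Work:
A strategy strictly dominates another if it gives a strictly higher payoff against every opponent action. Compare each pair of P1's strategies column-by-column:
  A vs B: [1 vs 2, 5 vs 1, 1 vs 3] → A does not strictly dominate B (column X: 1 ≤ 2)
  A vs C: [1 vs 6, 5 vs 5, 1 vs 5] → A does not strictly dominate C (column X: 1 ≤ 6)
  B vs A: [2 vs 1, 1 vs 5, 3 vs 1] → B does not strictly dominate A (column Y: 1 ≤ 5)
  B vs C: [2 vs 6, 1 vs 5, 3 vs 5] → B does not strictly dominate C (column X: 2 ≤ 6)
  C vs A: [6 vs 1, 5 vs 5, 5 vs 1] → C does not strictly dominate A (column Y: 5 ≤ 5)
  C vs B: [6 vs 2, 5 vs 1, 5 vs 3] → C strictly dominates B
No single strategy strictly dominates all others → no strictly dominant strategy.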